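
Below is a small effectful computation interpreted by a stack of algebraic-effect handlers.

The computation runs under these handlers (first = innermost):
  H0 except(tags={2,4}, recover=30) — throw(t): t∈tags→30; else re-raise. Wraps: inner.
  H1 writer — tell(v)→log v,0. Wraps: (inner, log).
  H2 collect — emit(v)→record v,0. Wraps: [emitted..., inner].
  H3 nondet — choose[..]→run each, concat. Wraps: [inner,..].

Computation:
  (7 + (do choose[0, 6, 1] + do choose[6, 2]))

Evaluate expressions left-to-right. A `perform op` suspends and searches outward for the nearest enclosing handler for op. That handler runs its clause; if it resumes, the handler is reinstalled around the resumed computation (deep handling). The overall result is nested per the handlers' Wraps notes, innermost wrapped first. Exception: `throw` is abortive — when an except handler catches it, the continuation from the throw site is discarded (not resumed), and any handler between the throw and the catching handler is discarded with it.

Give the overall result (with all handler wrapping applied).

Working:
choose[0, 6, 1] @ H3
  branch[0] choose=0:
    choose[6, 2] @ H3
      branch[0] choose=6:
        H0 returns 13
        H1 returns (13, ())
        H2 returns [(13, ())]
        H3 returns [[(13, ())]]
      branch[1] choose=2:
        H0 returns 9
        H1 returns (9, ())
        H2 returns [(9, ())]
        H3 returns [[(9, ())]]
  branch[1] choose=6:
    choose[6, 2] @ H3
      branch[0] choose=6:
        H0 returns 19
        H1 returns (19, ())
        H2 returns [(19, ())]
        H3 returns [[(19, ())]]
      branch[1] choose=2:
        H0 returns 15
        H1 returns (15, ())
        H2 returns [(15, ())]
        H3 returns [[(15, ())]]
  branch[2] choose=1:
    choose[6, 2] @ H3
      branch[0] choose=6:
        H0 returns 14
        H1 returns (14, ())
        H2 returns [(14, ())]
        H3 returns [[(14, ())]]
      branch[1] choose=2:
        H0 returns 10
        H1 returns (10, ())
        H2 returns [(10, ())]
        H3 returns [[(10, ())]]
= [[(13, ())], [(9, ())], [(19, ())], [(15, ())], [(14, ())], [(10, ())]]

Answer: [[(13, ())], [(9, ())], [(19, ())], [(15, ())], [(14, ())], [(10, ())]]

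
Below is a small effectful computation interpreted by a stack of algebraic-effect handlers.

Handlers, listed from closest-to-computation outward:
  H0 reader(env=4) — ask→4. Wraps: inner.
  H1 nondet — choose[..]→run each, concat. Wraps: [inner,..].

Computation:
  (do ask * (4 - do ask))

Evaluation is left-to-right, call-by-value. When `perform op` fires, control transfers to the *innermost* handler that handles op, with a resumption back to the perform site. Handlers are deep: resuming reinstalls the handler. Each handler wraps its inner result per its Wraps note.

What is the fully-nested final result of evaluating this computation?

Answer: [0]

Step-by-step:
ask @ H0 ⇒ 4
ask @ H0 ⇒ 4
H0 returns 0
H1 returns [0]
= [0]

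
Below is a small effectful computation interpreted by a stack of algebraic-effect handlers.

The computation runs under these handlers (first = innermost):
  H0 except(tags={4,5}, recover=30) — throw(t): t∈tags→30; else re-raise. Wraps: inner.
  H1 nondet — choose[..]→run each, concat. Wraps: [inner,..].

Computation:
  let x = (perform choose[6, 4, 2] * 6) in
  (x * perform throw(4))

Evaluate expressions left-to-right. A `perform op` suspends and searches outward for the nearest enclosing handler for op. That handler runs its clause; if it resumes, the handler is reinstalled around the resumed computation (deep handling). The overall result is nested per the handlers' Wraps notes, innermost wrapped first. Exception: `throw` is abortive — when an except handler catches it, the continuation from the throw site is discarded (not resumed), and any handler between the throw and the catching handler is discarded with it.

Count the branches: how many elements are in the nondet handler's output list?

Answer: 3

Working:
choose[6, 4, 2] @ H1
  branch[0] choose=6:
    throw(4) @ H0 caught ⇒ 30
    H1 returns [30]
  branch[1] choose=4:
    throw(4) @ H0 caught ⇒ 30
    H1 returns [30]
  branch[2] choose=2:
    throw(4) @ H0 caught ⇒ 30
    H1 returns [30]
= [30, 30, 30]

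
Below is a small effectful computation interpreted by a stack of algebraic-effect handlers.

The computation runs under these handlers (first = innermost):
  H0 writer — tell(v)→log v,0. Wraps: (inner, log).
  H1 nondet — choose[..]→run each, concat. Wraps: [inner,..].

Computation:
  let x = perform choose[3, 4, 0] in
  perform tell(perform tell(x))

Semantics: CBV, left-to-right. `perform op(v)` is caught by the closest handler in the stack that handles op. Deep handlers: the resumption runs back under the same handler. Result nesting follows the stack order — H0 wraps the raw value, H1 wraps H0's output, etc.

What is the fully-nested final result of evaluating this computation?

Answer: [(0, (3, 0)), (0, (4, 0)), (0, (0, 0))]

Step-by-step:
choose[3, 4, 0] @ H1
  branch[0] choose=3:
    tell(3) @ H0 ⇒ log+=3
    tell(0) @ H0 ⇒ log+=0
    H0 returns (0, (3, 0))
    H1 returns [(0, (3, 0))]
  branch[1] choose=4:
    tell(4) @ H0 ⇒ log+=4
    tell(0) @ H0 ⇒ log+=0
    H0 returns (0, (4, 0))
    H1 returns [(0, (4, 0))]
  branch[2] choose=0:
    tell(0) @ H0 ⇒ log+=0
    tell(0) @ H0 ⇒ log+=0
    H0 returns (0, (0, 0))
    H1 returns [(0, (0, 0))]
= [(0, (3, 0)), (0, (4, 0)), (0, (0, 0))]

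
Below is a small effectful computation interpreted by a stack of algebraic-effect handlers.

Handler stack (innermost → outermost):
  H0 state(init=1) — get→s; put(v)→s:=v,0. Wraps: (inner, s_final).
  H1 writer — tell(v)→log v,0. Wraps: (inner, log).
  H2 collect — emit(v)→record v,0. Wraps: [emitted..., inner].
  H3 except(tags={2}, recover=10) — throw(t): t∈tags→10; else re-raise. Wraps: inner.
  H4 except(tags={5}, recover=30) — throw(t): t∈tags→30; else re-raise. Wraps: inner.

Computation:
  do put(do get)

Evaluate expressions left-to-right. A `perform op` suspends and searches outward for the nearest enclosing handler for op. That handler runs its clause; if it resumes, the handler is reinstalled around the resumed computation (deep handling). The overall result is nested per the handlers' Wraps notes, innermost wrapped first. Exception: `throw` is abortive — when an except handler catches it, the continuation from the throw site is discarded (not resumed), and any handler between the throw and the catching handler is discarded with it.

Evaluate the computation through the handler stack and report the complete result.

Answer: [((0, 1), ())]

Step-by-step:
get @ H0 ⇒ 1
put(1) @ H0 ⇒ s:=1
H0 returns (0, 1)
H1 returns ((0, 1), ())
H2 returns [((0, 1), ())]
H3 returns [((0, 1), ())]
H4 returns [((0, 1), ())]
= [((0, 1), ())]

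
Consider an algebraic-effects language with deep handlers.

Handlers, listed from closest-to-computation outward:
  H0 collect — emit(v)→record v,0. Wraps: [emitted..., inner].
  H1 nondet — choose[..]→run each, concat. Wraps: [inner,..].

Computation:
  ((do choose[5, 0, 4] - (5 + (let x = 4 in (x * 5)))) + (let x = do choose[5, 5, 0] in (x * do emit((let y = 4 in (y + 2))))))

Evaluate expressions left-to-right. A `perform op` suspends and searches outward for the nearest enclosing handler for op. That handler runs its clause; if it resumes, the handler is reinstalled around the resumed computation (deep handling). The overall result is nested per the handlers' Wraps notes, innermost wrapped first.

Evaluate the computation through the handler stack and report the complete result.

Evaluation trace:
choose[5, 0, 4] @ H1
  branch[0] choose=5:
    choose[5, 5, 0] @ H1
      branch[0] choose=5:
        emit(6) @ H0 ⇒ out+=6
        H0 returns [6, -20]
        H1 returns [[6, -20]]
      branch[1] choose=5:
        emit(6) @ H0 ⇒ out+=6
        H0 returns [6, -20]
        H1 returns [[6, -20]]
      branch[2] choose=0:
        emit(6) @ H0 ⇒ out+=6
        H0 returns [6, -20]
        H1 returns [[6, -20]]
  branch[1] choose=0:
    choose[5, 5, 0] @ H1
      branch[0] choose=5:
        emit(6) @ H0 ⇒ out+=6
        H0 returns [6, -25]
        H1 returns [[6, -25]]
      branch[1] choose=5:
        emit(6) @ H0 ⇒ out+=6
        H0 returns [6, -25]
        H1 returns [[6, -25]]
      branch[2] choose=0:
        emit(6) @ H0 ⇒ out+=6
        H0 returns [6, -25]
        H1 returns [[6, -25]]
  branch[2] choose=4:
    choose[5, 5, 0] @ H1
      branch[0] choose=5:
        emit(6) @ H0 ⇒ out+=6
        H0 returns [6, -21]
        H1 returns [[6, -21]]
      branch[1] choose=5:
        emit(6) @ H0 ⇒ out+=6
        H0 returns [6, -21]
        H1 returns [[6, -21]]
      branch[2] choose=0:
        emit(6) @ H0 ⇒ out+=6
        H0 returns [6, -21]
        H1 returns [[6, -21]]
= [[6, -20], [6, -20], [6, -20], [6, -25], [6, -25], [6, -25], [6, -21], [6, -21], [6, -21]]

Answer: [[6, -20], [6, -20], [6, -20], [6, -25], [6, -25], [6, -25], [6, -21], [6, -21], [6, -21]]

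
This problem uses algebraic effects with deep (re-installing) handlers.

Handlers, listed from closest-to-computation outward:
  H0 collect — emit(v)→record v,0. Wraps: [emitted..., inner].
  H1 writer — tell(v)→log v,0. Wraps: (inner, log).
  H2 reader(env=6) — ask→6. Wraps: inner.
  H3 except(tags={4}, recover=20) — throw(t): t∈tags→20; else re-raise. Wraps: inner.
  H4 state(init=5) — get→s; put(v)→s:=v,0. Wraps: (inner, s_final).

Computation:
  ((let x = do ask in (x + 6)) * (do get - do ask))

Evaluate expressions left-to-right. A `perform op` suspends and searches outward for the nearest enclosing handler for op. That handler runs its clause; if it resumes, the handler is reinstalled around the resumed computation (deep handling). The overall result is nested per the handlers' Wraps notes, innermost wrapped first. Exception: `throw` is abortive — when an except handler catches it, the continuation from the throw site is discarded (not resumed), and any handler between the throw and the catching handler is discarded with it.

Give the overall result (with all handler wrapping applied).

Answer: (([-12], ()), 5)

Step-by-step:
ask @ H2 ⇒ 6
get @ H4 ⇒ 5
ask @ H2 ⇒ 6
H0 returns [-12]
H1 returns ([-12], ())
H2 returns ([-12], ())
H3 returns ([-12], ())
H4 returns (([-12], ()), 5)
= (([-12], ()), 5)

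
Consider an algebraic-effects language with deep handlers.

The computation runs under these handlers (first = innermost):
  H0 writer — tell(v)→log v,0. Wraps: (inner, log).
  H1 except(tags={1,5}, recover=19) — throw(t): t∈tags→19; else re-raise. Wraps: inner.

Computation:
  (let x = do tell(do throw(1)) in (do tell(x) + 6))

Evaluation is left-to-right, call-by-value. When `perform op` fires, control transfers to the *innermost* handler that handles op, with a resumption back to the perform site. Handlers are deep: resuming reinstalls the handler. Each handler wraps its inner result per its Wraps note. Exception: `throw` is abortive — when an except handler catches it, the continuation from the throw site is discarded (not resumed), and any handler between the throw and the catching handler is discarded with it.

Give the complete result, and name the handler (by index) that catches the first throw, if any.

Step-by-step:
throw(1) @ H1 caught ⇒ 19
= 19

Answer: 19 ; first throw caught by: H1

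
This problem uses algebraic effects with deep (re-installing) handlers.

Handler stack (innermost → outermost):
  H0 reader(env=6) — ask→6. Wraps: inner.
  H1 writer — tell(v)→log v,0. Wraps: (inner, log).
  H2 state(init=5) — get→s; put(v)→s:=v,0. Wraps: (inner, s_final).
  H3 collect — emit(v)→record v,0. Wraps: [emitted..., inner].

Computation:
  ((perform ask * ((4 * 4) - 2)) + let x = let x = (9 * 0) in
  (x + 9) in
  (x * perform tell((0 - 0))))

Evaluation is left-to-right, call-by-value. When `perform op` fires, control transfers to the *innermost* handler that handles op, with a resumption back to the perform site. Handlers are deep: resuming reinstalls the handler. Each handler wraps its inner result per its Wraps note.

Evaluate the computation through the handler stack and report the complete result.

Answer: [((84, (0)), 5)]

Working:
ask @ H0 ⇒ 6
tell(0) @ H1 ⇒ log+=0
H0 returns 84
H1 returns (84, (0))
H2 returns ((84, (0)), 5)
H3 returns [((84, (0)), 5)]
= [((84, (0)), 5)]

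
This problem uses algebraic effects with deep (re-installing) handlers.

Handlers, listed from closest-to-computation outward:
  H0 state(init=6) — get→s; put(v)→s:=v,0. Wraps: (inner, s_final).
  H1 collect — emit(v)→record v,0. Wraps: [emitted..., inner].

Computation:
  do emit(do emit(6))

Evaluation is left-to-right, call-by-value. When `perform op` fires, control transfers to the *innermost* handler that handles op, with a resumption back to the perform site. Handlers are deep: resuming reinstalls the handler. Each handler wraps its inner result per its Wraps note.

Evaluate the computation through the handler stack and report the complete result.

Evaluation trace:
emit(6) @ H1 ⇒ out+=6
emit(0) @ H1 ⇒ out+=0
H0 returns (0, 6)
H1 returns [6, 0, (0, 6)]
= [6, 0, (0, 6)]

Answer: [6, 0, (0, 6)]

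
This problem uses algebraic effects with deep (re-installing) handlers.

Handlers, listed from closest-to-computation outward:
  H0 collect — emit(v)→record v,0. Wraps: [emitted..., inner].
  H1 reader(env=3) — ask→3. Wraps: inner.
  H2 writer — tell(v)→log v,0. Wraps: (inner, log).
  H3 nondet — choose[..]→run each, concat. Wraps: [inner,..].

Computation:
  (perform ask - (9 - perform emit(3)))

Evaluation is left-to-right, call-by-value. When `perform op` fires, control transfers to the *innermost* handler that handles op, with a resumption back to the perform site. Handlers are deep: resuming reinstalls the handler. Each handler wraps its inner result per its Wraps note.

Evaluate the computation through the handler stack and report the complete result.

Step-by-step:
ask @ H1 ⇒ 3
emit(3) @ H0 ⇒ out+=3
H0 returns [3, -6]
H1 returns [3, -6]
H2 returns ([3, -6], ())
H3 returns [([3, -6], ())]
= [([3, -6], ())]

Answer: [([3, -6], ())]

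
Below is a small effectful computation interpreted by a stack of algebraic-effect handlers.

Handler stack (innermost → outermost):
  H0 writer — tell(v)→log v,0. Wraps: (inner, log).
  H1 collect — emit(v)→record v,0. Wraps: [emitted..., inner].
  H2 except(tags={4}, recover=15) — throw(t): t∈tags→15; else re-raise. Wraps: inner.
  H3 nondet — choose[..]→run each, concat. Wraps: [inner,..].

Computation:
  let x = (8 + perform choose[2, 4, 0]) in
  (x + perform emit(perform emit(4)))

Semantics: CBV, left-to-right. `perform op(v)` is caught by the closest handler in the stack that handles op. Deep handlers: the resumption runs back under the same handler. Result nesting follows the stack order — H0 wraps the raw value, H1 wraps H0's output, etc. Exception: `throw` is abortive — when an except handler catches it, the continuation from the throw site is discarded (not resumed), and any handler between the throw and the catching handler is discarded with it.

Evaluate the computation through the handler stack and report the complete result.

Working:
choose[2, 4, 0] @ H3
  branch[0] choose=2:
    emit(4) @ H1 ⇒ out+=4
    emit(0) @ H1 ⇒ out+=0
    H0 returns (10, ())
    H1 returns [4, 0, (10, ())]
    H2 returns [4, 0, (10, ())]
    H3 returns [[4, 0, (10, ())]]
  branch[1] choose=4:
    emit(4) @ H1 ⇒ out+=4
    emit(0) @ H1 ⇒ out+=0
    H0 returns (12, ())
    H1 returns [4, 0, (12, ())]
    H2 returns [4, 0, (12, ())]
    H3 returns [[4, 0, (12, ())]]
  branch[2] choose=0:
    emit(4) @ H1 ⇒ out+=4
    emit(0) @ H1 ⇒ out+=0
    H0 returns (8, ())
    H1 returns [4, 0, (8, ())]
    H2 returns [4, 0, (8, ())]
    H3 returns [[4, 0, (8, ())]]
= [[4, 0, (10, ())], [4, 0, (12, ())], [4, 0, (8, ())]]

Answer: [[4, 0, (10, ())], [4, 0, (12, ())], [4, 0, (8, ())]]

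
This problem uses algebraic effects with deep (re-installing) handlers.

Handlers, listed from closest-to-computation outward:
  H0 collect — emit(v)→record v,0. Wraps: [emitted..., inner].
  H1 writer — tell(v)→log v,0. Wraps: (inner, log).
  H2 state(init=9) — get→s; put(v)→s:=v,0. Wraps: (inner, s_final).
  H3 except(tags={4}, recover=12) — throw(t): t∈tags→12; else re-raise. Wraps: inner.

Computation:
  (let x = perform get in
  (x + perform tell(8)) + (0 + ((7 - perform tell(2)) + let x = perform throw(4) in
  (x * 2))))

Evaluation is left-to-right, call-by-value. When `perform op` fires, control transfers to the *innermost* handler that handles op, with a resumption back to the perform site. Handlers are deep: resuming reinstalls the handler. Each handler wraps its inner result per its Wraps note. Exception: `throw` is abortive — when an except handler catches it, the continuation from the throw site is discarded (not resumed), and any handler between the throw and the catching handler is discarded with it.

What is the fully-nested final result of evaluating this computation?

Working:
get @ H2 ⇒ 9
tell(8) @ H1 ⇒ log+=8
tell(2) @ H1 ⇒ log+=2
throw(4) @ H3 caught ⇒ 12
= 12

Answer: 12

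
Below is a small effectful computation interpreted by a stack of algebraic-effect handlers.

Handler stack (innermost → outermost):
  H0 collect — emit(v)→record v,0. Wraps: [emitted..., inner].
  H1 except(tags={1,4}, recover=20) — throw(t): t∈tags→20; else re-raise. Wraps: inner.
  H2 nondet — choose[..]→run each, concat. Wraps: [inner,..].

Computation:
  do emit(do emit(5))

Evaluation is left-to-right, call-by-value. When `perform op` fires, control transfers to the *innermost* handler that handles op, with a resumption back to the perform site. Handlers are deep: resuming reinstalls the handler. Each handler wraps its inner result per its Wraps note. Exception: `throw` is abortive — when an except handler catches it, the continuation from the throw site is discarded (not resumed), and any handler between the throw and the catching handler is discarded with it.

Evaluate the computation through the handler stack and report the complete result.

Evaluation trace:
emit(5) @ H0 ⇒ out+=5
emit(0) @ H0 ⇒ out+=0
H0 returns [5, 0, 0]
H1 returns [5, 0, 0]
H2 returns [[5, 0, 0]]
= [[5, 0, 0]]

Answer: [[5, 0, 0]]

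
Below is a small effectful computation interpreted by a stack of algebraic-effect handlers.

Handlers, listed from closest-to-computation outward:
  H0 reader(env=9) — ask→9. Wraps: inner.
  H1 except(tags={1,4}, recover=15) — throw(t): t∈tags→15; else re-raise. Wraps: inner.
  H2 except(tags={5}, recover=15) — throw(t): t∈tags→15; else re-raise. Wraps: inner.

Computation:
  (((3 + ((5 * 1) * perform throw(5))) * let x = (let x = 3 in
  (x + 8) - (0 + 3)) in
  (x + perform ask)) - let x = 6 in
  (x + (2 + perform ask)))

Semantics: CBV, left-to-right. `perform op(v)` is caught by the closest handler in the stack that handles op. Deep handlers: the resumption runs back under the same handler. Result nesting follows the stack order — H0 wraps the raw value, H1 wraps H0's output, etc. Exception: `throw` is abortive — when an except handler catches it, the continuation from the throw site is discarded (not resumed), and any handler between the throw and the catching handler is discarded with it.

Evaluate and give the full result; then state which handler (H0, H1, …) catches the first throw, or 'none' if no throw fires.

Working:
throw(5) @ H1 re-raised
throw(5) @ H2 caught ⇒ 15
= 15

Answer: 15 ; first throw caught by: H2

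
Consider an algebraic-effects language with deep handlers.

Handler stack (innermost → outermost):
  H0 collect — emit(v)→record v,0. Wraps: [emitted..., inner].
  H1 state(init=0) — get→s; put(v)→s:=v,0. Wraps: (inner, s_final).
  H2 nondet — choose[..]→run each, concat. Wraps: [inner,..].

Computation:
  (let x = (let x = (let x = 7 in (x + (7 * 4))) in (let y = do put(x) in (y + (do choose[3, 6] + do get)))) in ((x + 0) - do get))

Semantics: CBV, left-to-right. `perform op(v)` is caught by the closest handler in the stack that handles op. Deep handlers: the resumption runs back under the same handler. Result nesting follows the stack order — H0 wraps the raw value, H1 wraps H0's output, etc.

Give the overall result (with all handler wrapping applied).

Answer: [([3], 35), ([6], 35)]

Step-by-step:
put(35) @ H1 ⇒ s:=35
choose[3, 6] @ H2
  branch[0] choose=3:
    get @ H1 ⇒ 35
    get @ H1 ⇒ 35
    H0 returns [3]
    H1 returns ([3], 35)
    H2 returns [([3], 35)]
  branch[1] choose=6:
    get @ H1 ⇒ 35
    get @ H1 ⇒ 35
    H0 returns [6]
    H1 returns ([6], 35)
    H2 returns [([6], 35)]
= [([3], 35), ([6], 35)]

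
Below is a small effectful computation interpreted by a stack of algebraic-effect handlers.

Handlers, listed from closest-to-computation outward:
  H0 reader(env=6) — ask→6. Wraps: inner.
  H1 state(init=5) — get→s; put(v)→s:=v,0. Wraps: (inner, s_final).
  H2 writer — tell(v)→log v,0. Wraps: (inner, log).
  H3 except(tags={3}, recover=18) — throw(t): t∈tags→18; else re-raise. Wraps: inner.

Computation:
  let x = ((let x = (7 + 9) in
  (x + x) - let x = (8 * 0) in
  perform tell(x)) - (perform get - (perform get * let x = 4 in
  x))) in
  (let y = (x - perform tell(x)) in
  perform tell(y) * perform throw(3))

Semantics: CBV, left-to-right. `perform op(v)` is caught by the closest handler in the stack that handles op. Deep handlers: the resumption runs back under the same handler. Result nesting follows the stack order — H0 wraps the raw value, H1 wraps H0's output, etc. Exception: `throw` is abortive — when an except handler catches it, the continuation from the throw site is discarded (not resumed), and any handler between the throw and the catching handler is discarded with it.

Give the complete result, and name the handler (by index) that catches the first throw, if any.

Answer: 18 ; first throw caught by: H3

Step-by-step:
tell(0) @ H2 ⇒ log+=0
get @ H1 ⇒ 5
get @ H1 ⇒ 5
tell(47) @ H2 ⇒ log+=47
tell(47) @ H2 ⇒ log+=47
throw(3) @ H3 caught ⇒ 18
= 18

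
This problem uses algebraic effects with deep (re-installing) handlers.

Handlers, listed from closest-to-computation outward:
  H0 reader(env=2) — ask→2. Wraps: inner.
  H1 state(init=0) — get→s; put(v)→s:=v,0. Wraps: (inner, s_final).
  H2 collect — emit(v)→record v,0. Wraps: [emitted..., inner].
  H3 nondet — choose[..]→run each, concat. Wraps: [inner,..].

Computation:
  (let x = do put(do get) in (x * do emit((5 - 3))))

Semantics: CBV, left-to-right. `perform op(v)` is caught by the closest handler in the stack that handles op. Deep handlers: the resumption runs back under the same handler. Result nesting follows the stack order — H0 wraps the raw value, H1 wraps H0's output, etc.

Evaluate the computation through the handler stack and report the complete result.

Evaluation trace:
get @ H1 ⇒ 0
put(0) @ H1 ⇒ s:=0
emit(2) @ H2 ⇒ out+=2
H0 returns 0
H1 returns (0, 0)
H2 returns [2, (0, 0)]
H3 returns [[2, (0, 0)]]
= [[2, (0, 0)]]

Answer: [[2, (0, 0)]]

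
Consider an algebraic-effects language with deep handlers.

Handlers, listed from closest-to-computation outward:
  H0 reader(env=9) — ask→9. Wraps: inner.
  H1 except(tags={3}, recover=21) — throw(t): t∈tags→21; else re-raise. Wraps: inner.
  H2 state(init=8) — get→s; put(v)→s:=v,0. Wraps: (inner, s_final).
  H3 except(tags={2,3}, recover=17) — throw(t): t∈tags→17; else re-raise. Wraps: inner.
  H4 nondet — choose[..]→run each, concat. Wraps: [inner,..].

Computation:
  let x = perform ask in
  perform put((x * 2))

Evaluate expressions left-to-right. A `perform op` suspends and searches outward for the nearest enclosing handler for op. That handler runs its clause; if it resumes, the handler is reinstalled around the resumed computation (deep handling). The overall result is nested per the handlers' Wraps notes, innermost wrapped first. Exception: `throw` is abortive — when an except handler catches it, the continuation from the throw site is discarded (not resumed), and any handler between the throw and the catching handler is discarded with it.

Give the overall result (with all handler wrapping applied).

Answer: [(0, 18)]

Step-by-step:
ask @ H0 ⇒ 9
put(18) @ H2 ⇒ s:=18
H0 returns 0
H1 returns 0
H2 returns (0, 18)
H3 returns (0, 18)
H4 returns [(0, 18)]
= [(0, 18)]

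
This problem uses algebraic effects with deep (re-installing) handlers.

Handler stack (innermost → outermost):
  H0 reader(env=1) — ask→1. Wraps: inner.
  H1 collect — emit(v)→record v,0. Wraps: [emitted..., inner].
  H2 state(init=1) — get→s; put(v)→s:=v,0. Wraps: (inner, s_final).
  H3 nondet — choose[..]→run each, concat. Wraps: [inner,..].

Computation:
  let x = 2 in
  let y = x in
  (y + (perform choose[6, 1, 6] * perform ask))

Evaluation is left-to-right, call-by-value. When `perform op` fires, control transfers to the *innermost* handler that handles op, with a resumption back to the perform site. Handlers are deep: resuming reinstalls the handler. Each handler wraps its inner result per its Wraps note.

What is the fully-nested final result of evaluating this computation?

Answer: [([8], 1), ([3], 1), ([8], 1)]

Evaluation trace:
choose[6, 1, 6] @ H3
  branch[0] choose=6:
    ask @ H0 ⇒ 1
    H0 returns 8
    H1 returns [8]
    H2 returns ([8], 1)
    H3 returns [([8], 1)]
  branch[1] choose=1:
    ask @ H0 ⇒ 1
    H0 returns 3
    H1 returns [3]
    H2 returns ([3], 1)
    H3 returns [([3], 1)]
  branch[2] choose=6:
    ask @ H0 ⇒ 1
    H0 returns 8
    H1 returns [8]
    H2 returns ([8], 1)
    H3 returns [([8], 1)]
= [([8], 1), ([3], 1), ([8], 1)]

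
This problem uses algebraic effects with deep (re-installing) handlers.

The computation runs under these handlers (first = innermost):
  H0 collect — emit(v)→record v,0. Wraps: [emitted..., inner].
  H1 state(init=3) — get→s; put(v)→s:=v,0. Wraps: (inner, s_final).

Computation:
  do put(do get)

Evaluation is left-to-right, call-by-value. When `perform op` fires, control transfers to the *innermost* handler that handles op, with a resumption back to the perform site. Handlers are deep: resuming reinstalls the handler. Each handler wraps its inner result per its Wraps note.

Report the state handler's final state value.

Answer: 3

Evaluation trace:
get @ H1 ⇒ 3
put(3) @ H1 ⇒ s:=3
H0 returns [0]
H1 returns ([0], 3)
= ([0], 3)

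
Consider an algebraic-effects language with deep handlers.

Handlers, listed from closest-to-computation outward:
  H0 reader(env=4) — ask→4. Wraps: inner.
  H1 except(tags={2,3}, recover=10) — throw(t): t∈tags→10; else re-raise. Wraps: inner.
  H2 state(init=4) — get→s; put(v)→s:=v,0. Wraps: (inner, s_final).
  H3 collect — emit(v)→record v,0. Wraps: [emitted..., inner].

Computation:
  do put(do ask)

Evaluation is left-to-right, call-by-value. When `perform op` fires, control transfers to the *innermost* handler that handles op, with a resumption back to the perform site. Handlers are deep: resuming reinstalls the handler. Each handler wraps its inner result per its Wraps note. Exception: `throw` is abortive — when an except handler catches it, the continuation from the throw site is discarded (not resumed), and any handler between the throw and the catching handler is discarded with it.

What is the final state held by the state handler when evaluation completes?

Answer: 4

Evaluation trace:
ask @ H0 ⇒ 4
put(4) @ H2 ⇒ s:=4
H0 returns 0
H1 returns 0
H2 returns (0, 4)
H3 returns [(0, 4)]
= [(0, 4)]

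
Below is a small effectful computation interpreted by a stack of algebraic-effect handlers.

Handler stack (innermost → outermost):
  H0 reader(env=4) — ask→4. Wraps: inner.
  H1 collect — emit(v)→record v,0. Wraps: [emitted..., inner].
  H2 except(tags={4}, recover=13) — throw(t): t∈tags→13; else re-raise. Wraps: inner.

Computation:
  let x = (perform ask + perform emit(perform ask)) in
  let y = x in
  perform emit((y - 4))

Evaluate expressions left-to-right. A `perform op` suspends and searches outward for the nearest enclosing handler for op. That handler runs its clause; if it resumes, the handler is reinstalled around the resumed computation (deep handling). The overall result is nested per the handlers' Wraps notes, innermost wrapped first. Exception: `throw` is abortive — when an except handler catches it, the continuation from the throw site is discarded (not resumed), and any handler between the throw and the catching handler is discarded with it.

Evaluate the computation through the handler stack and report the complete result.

Step-by-step:
ask @ H0 ⇒ 4
ask @ H0 ⇒ 4
emit(4) @ H1 ⇒ out+=4
emit(0) @ H1 ⇒ out+=0
H0 returns 0
H1 returns [4, 0, 0]
H2 returns [4, 0, 0]
= [4, 0, 0]

Answer: [4, 0, 0]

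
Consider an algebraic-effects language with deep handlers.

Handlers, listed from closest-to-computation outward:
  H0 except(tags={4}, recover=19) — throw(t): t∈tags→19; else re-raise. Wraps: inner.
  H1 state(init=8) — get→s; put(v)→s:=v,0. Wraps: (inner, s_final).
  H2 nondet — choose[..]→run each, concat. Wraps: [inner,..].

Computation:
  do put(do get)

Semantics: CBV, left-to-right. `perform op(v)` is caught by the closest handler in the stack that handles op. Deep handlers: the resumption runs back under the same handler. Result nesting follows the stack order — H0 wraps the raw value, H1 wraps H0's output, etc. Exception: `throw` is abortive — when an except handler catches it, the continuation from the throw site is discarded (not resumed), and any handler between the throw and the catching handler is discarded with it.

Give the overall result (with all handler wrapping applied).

Step-by-step:
get @ H1 ⇒ 8
put(8) @ H1 ⇒ s:=8
H0 returns 0
H1 returns (0, 8)
H2 returns [(0, 8)]
= [(0, 8)]

Answer: [(0, 8)]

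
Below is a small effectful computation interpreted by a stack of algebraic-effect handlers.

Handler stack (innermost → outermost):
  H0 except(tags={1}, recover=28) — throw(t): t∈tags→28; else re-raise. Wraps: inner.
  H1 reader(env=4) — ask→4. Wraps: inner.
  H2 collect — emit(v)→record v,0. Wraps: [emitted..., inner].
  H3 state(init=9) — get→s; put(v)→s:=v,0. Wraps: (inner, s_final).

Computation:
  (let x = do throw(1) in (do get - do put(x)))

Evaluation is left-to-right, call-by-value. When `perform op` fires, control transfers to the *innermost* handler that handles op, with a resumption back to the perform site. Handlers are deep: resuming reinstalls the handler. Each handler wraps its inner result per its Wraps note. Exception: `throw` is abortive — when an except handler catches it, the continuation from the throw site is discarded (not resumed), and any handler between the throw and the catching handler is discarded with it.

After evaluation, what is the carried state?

Evaluation trace:
throw(1) @ H0 caught ⇒ 28
H1 returns 28
H2 returns [28]
H3 returns ([28], 9)
= ([28], 9)

Answer: 9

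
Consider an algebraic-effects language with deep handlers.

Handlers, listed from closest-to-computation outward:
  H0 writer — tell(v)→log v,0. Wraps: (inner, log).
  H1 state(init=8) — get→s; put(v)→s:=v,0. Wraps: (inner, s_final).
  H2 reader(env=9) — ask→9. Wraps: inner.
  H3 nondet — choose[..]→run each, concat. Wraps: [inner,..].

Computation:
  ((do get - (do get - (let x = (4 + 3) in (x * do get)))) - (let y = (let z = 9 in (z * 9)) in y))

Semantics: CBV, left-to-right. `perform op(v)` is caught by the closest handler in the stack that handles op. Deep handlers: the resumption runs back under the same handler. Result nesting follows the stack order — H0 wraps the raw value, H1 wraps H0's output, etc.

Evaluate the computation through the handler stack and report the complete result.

Step-by-step:
get @ H1 ⇒ 8
get @ H1 ⇒ 8
get @ H1 ⇒ 8
H0 returns (-25, ())
H1 returns ((-25, ()), 8)
H2 returns ((-25, ()), 8)
H3 returns [((-25, ()), 8)]
= [((-25, ()), 8)]

Answer: [((-25, ()), 8)]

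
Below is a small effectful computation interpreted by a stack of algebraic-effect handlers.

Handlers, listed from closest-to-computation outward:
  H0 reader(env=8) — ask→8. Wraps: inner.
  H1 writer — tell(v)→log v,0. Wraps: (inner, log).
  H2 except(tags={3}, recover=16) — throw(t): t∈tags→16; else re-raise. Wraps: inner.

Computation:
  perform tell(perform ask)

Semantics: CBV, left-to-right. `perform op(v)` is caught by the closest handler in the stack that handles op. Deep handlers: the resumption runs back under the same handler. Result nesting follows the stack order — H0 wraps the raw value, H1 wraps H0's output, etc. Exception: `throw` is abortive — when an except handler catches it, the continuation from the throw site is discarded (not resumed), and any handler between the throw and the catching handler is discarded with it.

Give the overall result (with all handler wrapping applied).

Working:
ask @ H0 ⇒ 8
tell(8) @ H1 ⇒ log+=8
H0 returns 0
H1 returns (0, (8))
H2 returns (0, (8))
= (0, (8))

Answer: (0, (8))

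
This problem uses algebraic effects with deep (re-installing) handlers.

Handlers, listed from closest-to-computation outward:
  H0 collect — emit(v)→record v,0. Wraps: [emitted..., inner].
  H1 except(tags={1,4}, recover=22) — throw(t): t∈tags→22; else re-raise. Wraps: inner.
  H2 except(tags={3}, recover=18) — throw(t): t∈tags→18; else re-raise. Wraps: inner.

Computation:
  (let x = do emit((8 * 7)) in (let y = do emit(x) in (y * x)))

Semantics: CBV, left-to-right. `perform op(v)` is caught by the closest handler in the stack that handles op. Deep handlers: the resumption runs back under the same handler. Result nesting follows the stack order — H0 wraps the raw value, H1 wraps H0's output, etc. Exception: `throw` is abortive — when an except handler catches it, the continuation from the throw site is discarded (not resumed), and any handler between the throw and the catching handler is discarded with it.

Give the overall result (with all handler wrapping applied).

Step-by-step:
emit(56) @ H0 ⇒ out+=56
emit(0) @ H0 ⇒ out+=0
H0 returns [56, 0, 0]
H1 returns [56, 0, 0]
H2 returns [56, 0, 0]
= [56, 0, 0]

Answer: [56, 0, 0]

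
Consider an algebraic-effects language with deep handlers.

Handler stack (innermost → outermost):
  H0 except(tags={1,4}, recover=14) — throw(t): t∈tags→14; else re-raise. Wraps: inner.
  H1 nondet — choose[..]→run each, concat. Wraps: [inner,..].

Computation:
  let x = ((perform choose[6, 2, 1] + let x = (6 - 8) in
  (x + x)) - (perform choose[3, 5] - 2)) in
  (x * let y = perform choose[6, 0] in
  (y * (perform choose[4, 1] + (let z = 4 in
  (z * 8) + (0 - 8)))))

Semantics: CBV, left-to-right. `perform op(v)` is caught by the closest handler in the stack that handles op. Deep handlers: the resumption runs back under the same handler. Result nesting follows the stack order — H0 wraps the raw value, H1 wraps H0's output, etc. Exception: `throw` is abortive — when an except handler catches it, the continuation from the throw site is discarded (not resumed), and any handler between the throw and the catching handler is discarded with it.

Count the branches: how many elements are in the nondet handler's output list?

Evaluation trace:
choose[6, 2, 1] @ H1
  branch[0] choose=6:
    choose[3, 5] @ H1
      branch[0] choose=3:
        choose[6, 0] @ H1
          branch[0] choose=6:
            choose[4, 1] @ H1
              branch[0] choose=4:
                H0 returns 168
                H1 returns [168]
              branch[1] choose=1:
                H0 returns 150
                H1 returns [150]
          branch[1] choose=0:
            choose[4, 1] @ H1
              branch[0] choose=4:
                H0 returns 0
                H1 returns [0]
              branch[1] choose=1:
                H0 returns 0
                H1 returns [0]
      branch[1] choose=5:
        choose[6, 0] @ H1
          branch[0] choose=6:
            choose[4, 1] @ H1
              branch[0] choose=4:
                H0 returns -168
                H1 returns [-168]
              branch[1] choose=1:
                H0 returns -150
                H1 returns [-150]
          branch[1] choose=0:
            choose[4, 1] @ H1
              branch[0] choose=4:
                H0 returns 0
                H1 returns [0]
              branch[1] choose=1:
                H0 returns 0
                H1 returns [0]
  branch[1] choose=2:
    choose[3, 5] @ H1
      branch[0] choose=3:
        choose[6, 0] @ H1
          branch[0] choose=6:
            choose[4, 1] @ H1
              branch[0] choose=4:
                H0 returns -504
                H1 returns [-504]
              branch[1] choose=1:
                H0 returns -450
                H1 returns [-450]
          branch[1] choose=0:
            choose[4, 1] @ H1
              branch[0] choose=4:
                H0 returns 0
                H1 returns [0]
              branch[1] choose=1:
                H0 returns 0
                H1 returns [0]
      branch[1] choose=5:
        choose[6, 0] @ H1
          branch[0] choose=6:
            choose[4, 1] @ H1
              branch[0] choose=4:
                H0 returns -840
                H1 returns [-840]
              branch[1] choose=1:
                H0 returns -750
                H1 returns [-750]
          branch[1] choose=0:
            choose[4, 1] @ H1
              branch[0] choose=4:
                H0 returns 0
                H1 returns [0]
              branch[1] choose=1:
                H0 returns 0
                H1 returns [0]
  branch[2] choose=1:
    choose[3, 5] @ H1
      branch[0] choose=3:
        choose[6, 0] @ H1
          branch[0] choose=6:
            choose[4, 1] @ H1
              branch[0] choose=4:
                H0 returns -672
                H1 returns [-672]
              branch[1] choose=1:
                H0 returns -600
                H1 returns [-600]
          branch[1] choose=0:
            choose[4, 1] @ H1
              branch[0] choose=4:
                H0 returns 0
                H1 returns [0]
              branch[1] choose=1:
                H0 returns 0
                H1 returns [0]
      branch[1] choose=5:
        choose[6, 0] @ H1
          branch[0] choose=6:
            choose[4, 1] @ H1
              branch[0] choose=4:
                H0 returns -1008
                H1 returns [-1008]
              branch[1] choose=1:
                H0 returns -900
                H1 returns [-900]
          branch[1] choose=0:
            choose[4, 1] @ H1
              branch[0] choose=4:
                H0 returns 0
                H1 returns [0]
              branch[1] choose=1:
                H0 returns 0
                H1 returns [0]
= [168, 150, 0, 0, -168, -150, 0, 0, -504, -450, 0, 0, -840, -750, 0, 0, -672, -600, 0, 0, -1008, -900, 0, 0]

Answer: 24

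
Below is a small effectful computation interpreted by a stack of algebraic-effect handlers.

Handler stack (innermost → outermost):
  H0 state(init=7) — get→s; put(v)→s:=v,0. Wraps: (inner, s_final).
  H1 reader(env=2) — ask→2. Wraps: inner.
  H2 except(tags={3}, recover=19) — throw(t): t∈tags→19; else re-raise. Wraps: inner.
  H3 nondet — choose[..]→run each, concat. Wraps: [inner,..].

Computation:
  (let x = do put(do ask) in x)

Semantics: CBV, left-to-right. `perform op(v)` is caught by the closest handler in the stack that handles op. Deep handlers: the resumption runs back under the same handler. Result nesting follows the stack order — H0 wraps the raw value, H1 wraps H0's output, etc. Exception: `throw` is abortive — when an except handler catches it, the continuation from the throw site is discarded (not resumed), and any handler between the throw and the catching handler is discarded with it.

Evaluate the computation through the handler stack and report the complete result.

Answer: [(0, 2)]

Evaluation trace:
ask @ H1 ⇒ 2
put(2) @ H0 ⇒ s:=2
H0 returns (0, 2)
H1 returns (0, 2)
H2 returns (0, 2)
H3 returns [(0, 2)]
= [(0, 2)]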